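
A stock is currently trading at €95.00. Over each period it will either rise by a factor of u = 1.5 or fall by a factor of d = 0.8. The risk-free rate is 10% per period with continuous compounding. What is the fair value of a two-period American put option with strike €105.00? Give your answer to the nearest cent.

€14.80

Risk-neutral probability p = (e^0.1 − 0.8)/(1.5 − 0.8) = 0.3052/0.7000 = 0.4360
Terminal stock prices: S_uu = 213.8, S_ud = 114, S_dd = 60.8
Terminal payoffs (K − S): max(-108.8, 0) = 0, max(-9, 0) = 0, max(44.2, 0) = 44.2
Node u (S = 142.5): continuation = e^(−0.1)·[0.4360·0.0000 + 0.5640·0.0000] = 0.0000; exercise value = 0.0000 ≤ continuation, so V_u = 0.0000
Node d (S = 76): continuation = e^(−0.1)·[0.4360·0.0000 + 0.5640·44.2000] = 22.5582; exercise value = 29.0000 > continuation, so V_d = 29.0000 (exercise)
Node 0 (S = 95): continuation = e^(−0.1)·[0.4360·0.0000 + 0.5640·29.0000] = 14.8006; exercise value = 10.0000 ≤ continuation, so V_0 = 14.8006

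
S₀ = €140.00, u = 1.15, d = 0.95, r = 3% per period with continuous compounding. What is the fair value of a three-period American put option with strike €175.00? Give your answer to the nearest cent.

€35.00

Risk-neutral probability p = (e^0.03 − 0.95)/(1.15 − 0.95) = 0.0805/0.2000 = 0.4023
Terminal stock prices: S_uuu = 212.9, S_uud = 175.9, S_udd = 145.3, S_ddd = 120
Terminal payoffs (K − S): max(-37.92, 0) = 0, max(-0.8925, 0) = 0, max(29.7, 0) = 29.7, max(54.97, 0) = 54.97
Node uu (S = 185.1): continuation = e^(−0.03)·[0.4023·0.0000 + 0.5977·0.0000] = 0.0000; exercise value = 0.0000 ≤ continuation, so V_uu = 0.0000
Node ud (S = 152.9): continuation = e^(−0.03)·[0.4023·0.0000 + 0.5977·29.6975] = 17.2264; exercise value = 22.0500 > continuation, so V_ud = 22.0500 (exercise)
Node dd (S = 126.3): continuation = e^(−0.03)·[0.4023·29.6975 + 0.5977·54.9675] = 43.4780; exercise value = 48.6500 > continuation, so V_dd = 48.6500 (exercise)
Node u (S = 161): continuation = e^(−0.03)·[0.4023·0.0000 + 0.5977·22.0500] = 12.7904; exercise value = 14.0000 > continuation, so V_u = 14.0000 (exercise)
Node d (S = 133): continuation = e^(−0.03)·[0.4023·22.0500 + 0.5977·48.6500] = 36.8280; exercise value = 42.0000 > continuation, so V_d = 42.0000 (exercise)
Node 0 (S = 140): continuation = e^(−0.03)·[0.4023·14.0000 + 0.5977·42.0000] = 29.8280; exercise value = 35.0000 > continuation, so V_0 = 35.0000 (exercise)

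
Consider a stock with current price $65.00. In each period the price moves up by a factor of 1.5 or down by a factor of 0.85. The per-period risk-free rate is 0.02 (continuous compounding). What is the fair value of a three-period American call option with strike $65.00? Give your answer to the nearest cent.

$13.29

Risk-neutral probability p = (e^0.02 − 0.85)/(1.5 − 0.85) = 0.1702/0.6500 = 0.2618
Terminal stock prices: S_uuu = 219.4, S_uud = 124.3, S_udd = 70.44, S_ddd = 39.92
Terminal payoffs (S − K): max(154.4, 0) = 154.4, max(59.31, 0) = 59.31, max(5.444, 0) = 5.444, max(-25.08, 0) = 0
Node uu (S = 146.2): continuation = e^(−0.02)·[0.2618·154.3750 + 0.7382·59.3125] = 82.5371; exercise value = 81.2500 ≤ continuation, so V_uu = 82.5371
Node ud (S = 82.88): continuation = e^(−0.02)·[0.2618·59.3125 + 0.7382·5.4437] = 19.1621; exercise value = 17.8750 ≤ continuation, so V_ud = 19.1621
Node dd (S = 46.96): continuation = e^(−0.02)·[0.2618·5.4437 + 0.7382·0.0000] = 1.3972; exercise value = 0.0000 ≤ continuation, so V_dd = 1.3972
Node u (S = 97.5): continuation = e^(−0.02)·[0.2618·82.5371 + 0.7382·19.1621] = 35.0487; exercise value = 32.5000 ≤ continuation, so V_u = 35.0487
Node d (S = 55.25): continuation = e^(−0.02)·[0.2618·19.1621 + 0.7382·1.3972] = 5.9291; exercise value = 0.0000 ≤ continuation, so V_d = 5.9291
Node 0 (S = 65): continuation = e^(−0.02)·[0.2618·35.0487 + 0.7382·5.9291] = 13.2856; exercise value = 0.0000 ≤ continuation, so V_0 = 13.2856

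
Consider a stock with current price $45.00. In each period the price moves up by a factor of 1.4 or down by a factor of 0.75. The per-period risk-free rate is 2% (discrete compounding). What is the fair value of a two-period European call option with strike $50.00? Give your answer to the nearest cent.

Risk-neutral probability p = (1 + 0.02 − 0.75)/(1.4 − 0.75) = 0.2700/0.6500 = 0.4154
Terminal stock prices: S_uu = 88.2, S_ud = 47.25, S_dd = 25.31
Terminal payoffs (S − K): max(38.2, 0) = 38.2, max(-2.75, 0) = 0, max(-24.69, 0) = 0
Node u (S = 63): V_u = 1/1.02·[0.4154·38.2000 + 0.5846·0.0000] = 15.5566
Node d (S = 33.75): V_d = 1/1.02·[0.4154·0.0000 + 0.5846·0.0000] = 0.0000
Node 0 (S = 45): V_0 = 1/1.02·[0.4154·15.5566 + 0.5846·0.0000] = 6.3353

$6.34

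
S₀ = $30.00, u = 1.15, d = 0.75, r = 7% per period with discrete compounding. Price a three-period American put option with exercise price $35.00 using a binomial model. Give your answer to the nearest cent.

$5.00

Risk-neutral probability p = (1 + 0.07 − 0.75)/(1.15 − 0.75) = 0.3200/0.4000 = 0.8000
Terminal stock prices: S_uuu = 45.63, S_uud = 29.76, S_udd = 19.41, S_ddd = 12.66
Terminal payoffs (K − S): max(-10.63, 0) = 0, max(5.244, 0) = 5.244, max(15.59, 0) = 15.59, max(22.34, 0) = 22.34
Node uu (S = 39.67): continuation = 1/1.07·[0.8000·0.0000 + 0.2000·5.2438] = 0.9801; exercise value = 0.0000 ≤ continuation, so V_uu = 0.9801
Node ud (S = 25.88): continuation = 1/1.07·[0.8000·5.2438 + 0.2000·15.5938] = 6.8353; exercise value = 9.1250 > continuation, so V_ud = 9.1250 (exercise)
Node dd (S = 16.88): continuation = 1/1.07·[0.8000·15.5938 + 0.2000·22.3438] = 15.8353; exercise value = 18.1250 > continuation, so V_dd = 18.1250 (exercise)
Node u (S = 34.5): continuation = 1/1.07·[0.8000·0.9801 + 0.2000·9.1250] = 2.4384; exercise value = 0.5000 ≤ continuation, so V_u = 2.4384
Node d (S = 22.5): continuation = 1/1.07·[0.8000·9.1250 + 0.2000·18.1250] = 10.2103; exercise value = 12.5000 > continuation, so V_d = 12.5000 (exercise)
Node 0 (S = 30): continuation = 1/1.07·[0.8000·2.4384 + 0.2000·12.5000] = 4.1596; exercise value = 5.0000 > continuation, so V_0 = 5.0000 (exercise)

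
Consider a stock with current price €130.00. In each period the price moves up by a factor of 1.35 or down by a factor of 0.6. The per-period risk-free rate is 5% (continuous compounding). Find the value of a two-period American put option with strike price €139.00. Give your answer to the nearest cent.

Risk-neutral probability p = (e^0.05 − 0.6)/(1.35 − 0.6) = 0.4513/0.7500 = 0.6017
Terminal stock prices: S_uu = 236.9, S_ud = 105.3, S_dd = 46.8
Terminal payoffs (K − S): max(-97.93, 0) = 0, max(33.7, 0) = 33.7, max(92.2, 0) = 92.2
Node u (S = 175.5): continuation = e^(−0.05)·[0.6017·0.0000 + 0.3983·33.7000] = 12.7682; exercise value = 0.0000 ≤ continuation, so V_u = 12.7682
Node d (S = 78): continuation = e^(−0.05)·[0.6017·33.7000 + 0.3983·92.2000] = 54.2209; exercise value = 61.0000 > continuation, so V_d = 61.0000 (exercise)
Node 0 (S = 130): continuation = e^(−0.05)·[0.6017·12.7682 + 0.3983·61.0000] = 30.4196; exercise value = 9.0000 ≤ continuation, so V_0 = 30.4196

€30.42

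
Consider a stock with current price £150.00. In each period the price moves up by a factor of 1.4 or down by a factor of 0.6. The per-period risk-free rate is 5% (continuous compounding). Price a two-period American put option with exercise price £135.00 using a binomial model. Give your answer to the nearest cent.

£20.66

Risk-neutral probability p = (e^0.05 − 0.6)/(1.4 − 0.6) = 0.4513/0.8000 = 0.5641
Terminal stock prices: S_uu = 294, S_ud = 126, S_dd = 54
Terminal payoffs (K − S): max(-159, 0) = 0, max(9, 0) = 9, max(81, 0) = 81
Node u (S = 210): continuation = e^(−0.05)·[0.5641·0.0000 + 0.4359·9.0000] = 3.7319; exercise value = 0.0000 ≤ continuation, so V_u = 3.7319
Node d (S = 90): continuation = e^(−0.05)·[0.5641·9.0000 + 0.4359·81.0000] = 38.4160; exercise value = 45.0000 > continuation, so V_d = 45.0000 (exercise)
Node 0 (S = 150): continuation = e^(−0.05)·[0.5641·3.7319 + 0.4359·45.0000] = 20.6618; exercise value = 0.0000 ≤ continuation, so V_0 = 20.6618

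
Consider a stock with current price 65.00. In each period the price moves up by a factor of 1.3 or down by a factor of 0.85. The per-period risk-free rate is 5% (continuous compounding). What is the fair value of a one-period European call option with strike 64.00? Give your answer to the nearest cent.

Risk-neutral probability p = (e^0.05 − 0.85)/(1.3 − 0.85) = 0.2013/0.4500 = 0.4473
Terminal stock prices: S_u = 84.5, S_d = 55.25
Terminal payoffs (S − K): max(20.5, 0) = 20.5, max(-8.75, 0) = 0
Node 0 (S = 65): V_0 = e^(−0.05)·[0.4473·20.5000 + 0.5527·0.0000] = 8.7218

8.72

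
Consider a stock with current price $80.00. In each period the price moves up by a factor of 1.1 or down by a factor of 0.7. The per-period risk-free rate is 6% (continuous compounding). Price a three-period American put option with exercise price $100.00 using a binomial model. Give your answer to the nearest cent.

Risk-neutral probability p = (e^0.06 − 0.7)/(1.1 − 0.7) = 0.3618/0.4000 = 0.9046
Terminal stock prices: S_uuu = 106.5, S_uud = 67.76, S_udd = 43.12, S_ddd = 27.44
Terminal payoffs (K − S): max(-6.48, 0) = 0, max(32.24, 0) = 32.24, max(56.88, 0) = 56.88, max(72.56, 0) = 72.56
Node uu (S = 96.8): continuation = e^(−0.06)·[0.9046·0.0000 + 0.0954·32.2400] = 2.8968; exercise value = 3.2000 > continuation, so V_uu = 3.2000 (exercise)
Node ud (S = 61.6): continuation = e^(−0.06)·[0.9046·32.2400 + 0.0954·56.8800] = 32.5765; exercise value = 38.4000 > continuation, so V_ud = 38.4000 (exercise)
Node dd (S = 39.2): continuation = e^(−0.06)·[0.9046·56.8800 + 0.0954·72.5600] = 54.9765; exercise value = 60.8000 > continuation, so V_dd = 60.8000 (exercise)
Node u (S = 88): continuation = e^(−0.06)·[0.9046·3.2000 + 0.0954·38.4000] = 6.1765; exercise value = 12.0000 > continuation, so V_u = 12.0000 (exercise)
Node d (S = 56): continuation = e^(−0.06)·[0.9046·38.4000 + 0.0954·60.8000] = 38.1765; exercise value = 44.0000 > continuation, so V_d = 44.0000 (exercise)
Node 0 (S = 80): continuation = e^(−0.06)·[0.9046·12.0000 + 0.0954·44.0000] = 14.1765; exercise value = 20.0000 > continuation, so V_0 = 20.0000 (exercise)

$20.00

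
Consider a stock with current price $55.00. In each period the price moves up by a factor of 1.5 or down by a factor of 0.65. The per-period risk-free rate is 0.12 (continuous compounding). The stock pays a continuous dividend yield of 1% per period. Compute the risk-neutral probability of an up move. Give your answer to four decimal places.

Per-period risk-free factor R = e^0.12 = 1.1275; dividend-adjusted growth = e^(0.12−0.01) = 1.1163.
Risk-neutral probability p = (1.1163 − 0.65)/(1.5 − 0.65) = 0.4663/0.8500 = 0.5486

p = 0.5486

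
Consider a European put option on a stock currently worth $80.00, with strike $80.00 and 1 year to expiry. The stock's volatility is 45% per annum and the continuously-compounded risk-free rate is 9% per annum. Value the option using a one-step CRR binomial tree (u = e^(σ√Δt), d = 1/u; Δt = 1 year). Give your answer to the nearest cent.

$13.50

CRR parameters: u = e^(σ√Δt) = e^(0.45·√1) = 1.5683, d = 1/u = 0.6376
Per-period rate: rΔt = 0.09·1 = 0.09, so R = e^0.09 = 1.0942
Risk-neutral probability p = (e^0.09 − 0.6376)/(1.5683 − 0.6376) = 0.4565/0.9307 = 0.4905
Terminal stock prices: S_u = 125.5, S_d = 51.01
Terminal payoffs (K − S): max(-45.46, 0) = 0, max(28.99, 0) = 28.99
Node 0 (S = 80): V_0 = e^(−0.09)·[0.4905·0.0000 + 0.5095·28.9897] = 13.4977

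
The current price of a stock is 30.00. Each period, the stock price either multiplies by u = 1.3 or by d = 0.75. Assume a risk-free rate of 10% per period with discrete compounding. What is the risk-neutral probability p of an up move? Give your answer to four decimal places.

Risk-neutral probability p = (1 + 0.1 − 0.75)/(1.3 − 0.75) = 0.3500/0.5500 = 0.6364

p = 0.6364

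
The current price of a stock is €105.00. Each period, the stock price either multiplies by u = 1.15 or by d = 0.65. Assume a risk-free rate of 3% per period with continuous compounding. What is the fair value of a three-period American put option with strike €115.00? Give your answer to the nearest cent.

€20.23

Risk-neutral probability p = (e^0.03 − 0.65)/(1.15 − 0.65) = 0.3805/0.5000 = 0.7609
Terminal stock prices: S_uuu = 159.7, S_uud = 90.26, S_udd = 51.02, S_ddd = 28.84
Terminal payoffs (K − S): max(-44.69, 0) = 0, max(24.74, 0) = 24.74, max(63.98, 0) = 63.98, max(86.16, 0) = 86.16
Node uu (S = 138.9): continuation = e^(−0.03)·[0.7609·0.0000 + 0.2391·24.7394] = 5.7401; exercise value = 0.0000 ≤ continuation, so V_uu = 5.7401
Node ud (S = 78.49): continuation = e^(−0.03)·[0.7609·24.7394 + 0.2391·63.9831] = 33.1137; exercise value = 36.5125 > continuation, so V_ud = 36.5125 (exercise)
Node dd (S = 44.36): continuation = e^(−0.03)·[0.7609·63.9831 + 0.2391·86.1644] = 67.2387; exercise value = 70.6375 > continuation, so V_dd = 70.6375 (exercise)
Node u (S = 120.7): continuation = e^(−0.03)·[0.7609·5.7401 + 0.2391·36.5125] = 12.7104; exercise value = 0.0000 ≤ continuation, so V_u = 12.7104
Node d (S = 68.25): continuation = e^(−0.03)·[0.7609·36.5125 + 0.2391·70.6375] = 43.3512; exercise value = 46.7500 > continuation, so V_d = 46.7500 (exercise)
Node 0 (S = 105): continuation = e^(−0.03)·[0.7609·12.7104 + 0.2391·46.7500] = 20.2328; exercise value = 10.0000 ≤ continuation, so V_0 = 20.2328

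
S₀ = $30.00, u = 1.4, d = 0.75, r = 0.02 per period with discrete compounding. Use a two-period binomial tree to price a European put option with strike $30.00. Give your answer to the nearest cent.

Risk-neutral probability p = (1 + 0.02 − 0.75)/(1.4 − 0.75) = 0.2700/0.6500 = 0.4154
Terminal stock prices: S_uu = 58.8, S_ud = 31.5, S_dd = 16.88
Terminal payoffs (K − S): max(-28.8, 0) = 0, max(-1.5, 0) = 0, max(13.12, 0) = 13.12
Node u (S = 42): V_u = 1/1.02·[0.4154·0.0000 + 0.5846·0.0000] = 0.0000
Node d (S = 22.5): V_d = 1/1.02·[0.4154·0.0000 + 0.5846·13.1250] = 7.5226
Node 0 (S = 30): V_0 = 1/1.02·[0.4154·0.0000 + 0.5846·7.5226] = 4.3116

$4.31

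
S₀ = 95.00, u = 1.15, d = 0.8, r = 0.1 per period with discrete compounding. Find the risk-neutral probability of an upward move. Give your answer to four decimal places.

Risk-neutral probability p = (1 + 0.1 − 0.8)/(1.15 − 0.8) = 0.3000/0.3500 = 0.8571

p = 0.8571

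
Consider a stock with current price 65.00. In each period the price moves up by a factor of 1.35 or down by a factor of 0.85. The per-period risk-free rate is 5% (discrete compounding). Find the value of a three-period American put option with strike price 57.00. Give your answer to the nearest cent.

Risk-neutral probability p = (1 + 0.05 − 0.85)/(1.35 − 0.85) = 0.2000/0.5000 = 0.4000
Terminal stock prices: S_uuu = 159.9, S_uud = 100.7, S_udd = 63.4, S_ddd = 39.92
Terminal payoffs (K − S): max(-102.9, 0) = 0, max(-43.69, 0) = 0, max(-6.399, 0) = 0, max(17.08, 0) = 17.08
Node uu (S = 118.5): continuation = 1/1.05·[0.4000·0.0000 + 0.6000·0.0000] = 0.0000; exercise value = 0.0000 ≤ continuation, so V_uu = 0.0000
Node ud (S = 74.59): continuation = 1/1.05·[0.4000·0.0000 + 0.6000·0.0000] = 0.0000; exercise value = 0.0000 ≤ continuation, so V_ud = 0.0000
Node dd (S = 46.96): continuation = 1/1.05·[0.4000·0.0000 + 0.6000·17.0819] = 9.7611; exercise value = 10.0375 > continuation, so V_dd = 10.0375 (exercise)
Node u (S = 87.75): continuation = 1/1.05·[0.4000·0.0000 + 0.6000·0.0000] = 0.0000; exercise value = 0.0000 ≤ continuation, so V_u = 0.0000
Node d (S = 55.25): continuation = 1/1.05·[0.4000·0.0000 + 0.6000·10.0375] = 5.7357; exercise value = 1.7500 ≤ continuation, so V_d = 5.7357
Node 0 (S = 65): continuation = 1/1.05·[0.4000·0.0000 + 0.6000·5.7357] = 3.2776; exercise value = 0.0000 ≤ continuation, so V_0 = 3.2776

3.28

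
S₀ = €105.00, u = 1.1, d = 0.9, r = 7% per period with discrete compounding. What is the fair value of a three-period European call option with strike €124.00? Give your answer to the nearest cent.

€7.90

Risk-neutral probability p = (1 + 0.07 − 0.9)/(1.1 − 0.9) = 0.1700/0.2000 = 0.8500
Terminal stock prices: S_uuu = 139.8, S_uud = 114.3, S_udd = 93.56, S_ddd = 76.55
Terminal payoffs (S − K): max(15.76, 0) = 15.76, max(-9.655, 0) = 0, max(-30.44, 0) = 0, max(-47.45, 0) = 0
Node uu (S = 127.1): V_uu = 1/1.07·[0.8500·15.7550 + 0.1500·0.0000] = 12.5157
Node ud (S = 104): V_ud = 1/1.07·[0.8500·0.0000 + 0.1500·0.0000] = 0.0000
Node dd (S = 85.05): V_dd = 1/1.07·[0.8500·0.0000 + 0.1500·0.0000] = 0.0000
Node u (S = 115.5): V_u = 1/1.07·[0.8500·12.5157 + 0.1500·0.0000] = 9.9423
Node d (S = 94.5): V_d = 1/1.07·[0.8500·0.0000 + 0.1500·0.0000] = 0.0000
Node 0 (S = 105): V_0 = 1/1.07·[0.8500·9.9423 + 0.1500·0.0000] = 7.8981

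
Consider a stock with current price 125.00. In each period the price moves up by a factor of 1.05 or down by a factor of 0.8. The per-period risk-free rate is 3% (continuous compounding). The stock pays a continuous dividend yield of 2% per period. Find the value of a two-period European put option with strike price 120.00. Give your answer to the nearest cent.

Per-period risk-free factor R = e^0.03 = 1.0305; dividend-adjusted growth = e^(0.03−0.02) = 1.0101.
Risk-neutral probability p = (1.0101 − 0.8)/(1.05 − 0.8) = 0.2101/0.2500 = 0.8402
Terminal stock prices: S_uu = 137.8, S_ud = 105, S_dd = 80
Terminal payoffs (K − S): max(-17.81, 0) = 0, max(15, 0) = 15, max(40, 0) = 40
Node u (S = 131.2): V_u = e^(−0.03)·[0.8402·0.0000 + 0.1598·15.0000] = 2.3261
Node d (S = 100): V_d = e^(−0.03)·[0.8402·15.0000 + 0.1598·40.0000] = 18.4336
Node 0 (S = 125): V_0 = e^(−0.03)·[0.8402·2.3261 + 0.1598·18.4336] = 4.7553

4.76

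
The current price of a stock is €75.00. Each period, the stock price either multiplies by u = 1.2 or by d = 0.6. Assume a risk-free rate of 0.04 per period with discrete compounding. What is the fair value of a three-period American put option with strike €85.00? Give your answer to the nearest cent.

€18.44

Risk-neutral probability p = (1 + 0.04 − 0.6)/(1.2 − 0.6) = 0.4400/0.6000 = 0.7333
Terminal stock prices: S_uuu = 129.6, S_uud = 64.8, S_udd = 32.4, S_ddd = 16.2
Terminal payoffs (K − S): max(-44.6, 0) = 0, max(20.2, 0) = 20.2, max(52.6, 0) = 52.6, max(68.8, 0) = 68.8
Node uu (S = 108): continuation = 1/1.04·[0.7333·0.0000 + 0.2667·20.2000] = 5.1795; exercise value = 0.0000 ≤ continuation, so V_uu = 5.1795
Node ud (S = 54): continuation = 1/1.04·[0.7333·20.2000 + 0.2667·52.6000] = 27.7308; exercise value = 31.0000 > continuation, so V_ud = 31.0000 (exercise)
Node dd (S = 27): continuation = 1/1.04·[0.7333·52.6000 + 0.2667·68.8000] = 54.7308; exercise value = 58.0000 > continuation, so V_dd = 58.0000 (exercise)
Node u (S = 90): continuation = 1/1.04·[0.7333·5.1795 + 0.2667·31.0000] = 11.6009; exercise value = 0.0000 ≤ continuation, so V_u = 11.6009
Node d (S = 45): continuation = 1/1.04·[0.7333·31.0000 + 0.2667·58.0000] = 36.7308; exercise value = 40.0000 > continuation, so V_d = 40.0000 (exercise)
Node 0 (S = 75): continuation = 1/1.04·[0.7333·11.6009 + 0.2667·40.0000] = 18.4365; exercise value = 10.0000 ≤ continuation, so V_0 = 18.4365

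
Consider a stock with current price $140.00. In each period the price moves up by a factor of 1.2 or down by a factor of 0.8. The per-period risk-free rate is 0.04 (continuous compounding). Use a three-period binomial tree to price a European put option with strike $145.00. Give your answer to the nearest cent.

$13.61

Risk-neutral probability p = (e^0.04 − 0.8)/(1.2 − 0.8) = 0.2408/0.4000 = 0.6020
Terminal stock prices: S_uuu = 241.9, S_uud = 161.3, S_udd = 107.5, S_ddd = 71.68
Terminal payoffs (K − S): max(-96.92, 0) = 0, max(-16.28, 0) = 0, max(37.48, 0) = 37.48, max(73.32, 0) = 73.32
Node uu (S = 201.6): V_uu = e^(−0.04)·[0.6020·0.0000 + 0.3980·0.0000] = 0.0000
Node ud (S = 134.4): V_ud = e^(−0.04)·[0.6020·0.0000 + 0.3980·37.4800] = 14.3312
Node dd (S = 89.6): V_dd = e^(−0.04)·[0.6020·37.4800 + 0.3980·73.3200] = 49.7145
Node u (S = 168): V_u = e^(−0.04)·[0.6020·0.0000 + 0.3980·14.3312] = 5.4798
Node d (S = 112): V_d = e^(−0.04)·[0.6020·14.3312 + 0.3980·49.7145] = 27.2987
Node 0 (S = 140): V_0 = e^(−0.04)·[0.6020·5.4798 + 0.3980·27.2987] = 13.6078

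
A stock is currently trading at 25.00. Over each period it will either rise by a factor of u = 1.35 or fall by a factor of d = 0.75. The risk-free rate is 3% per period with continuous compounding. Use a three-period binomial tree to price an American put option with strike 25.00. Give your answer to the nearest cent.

Risk-neutral probability p = (e^0.03 − 0.75)/(1.35 − 0.75) = 0.2805/0.6000 = 0.4674
Terminal stock prices: S_uuu = 61.51, S_uud = 34.17, S_udd = 18.98, S_ddd = 10.55
Terminal payoffs (K − S): max(-36.51, 0) = 0, max(-9.172, 0) = 0, max(6.016, 0) = 6.016, max(14.45, 0) = 14.45
Node uu (S = 45.56): continuation = e^(−0.03)·[0.4674·0.0000 + 0.5326·0.0000] = 0.0000; exercise value = 0.0000 ≤ continuation, so V_uu = 0.0000
Node ud (S = 25.31): continuation = e^(−0.03)·[0.4674·0.0000 + 0.5326·6.0156] = 3.1091; exercise value = 0.0000 ≤ continuation, so V_ud = 3.1091
Node dd (S = 14.06): continuation = e^(−0.03)·[0.4674·6.0156 + 0.5326·14.4531] = 10.1986; exercise value = 10.9375 > continuation, so V_dd = 10.9375 (exercise)
Node u (S = 33.75): continuation = e^(−0.03)·[0.4674·0.0000 + 0.5326·3.1091] = 1.6069; exercise value = 0.0000 ≤ continuation, so V_u = 1.6069
Node d (S = 18.75): continuation = e^(−0.03)·[0.4674·3.1091 + 0.5326·10.9375] = 7.0632; exercise value = 6.2500 ≤ continuation, so V_d = 7.0632
Node 0 (S = 25): continuation = e^(−0.03)·[0.4674·1.6069 + 0.5326·7.0632] = 4.3794; exercise value = 0.0000 ≤ continuation, so V_0 = 4.3794

4.38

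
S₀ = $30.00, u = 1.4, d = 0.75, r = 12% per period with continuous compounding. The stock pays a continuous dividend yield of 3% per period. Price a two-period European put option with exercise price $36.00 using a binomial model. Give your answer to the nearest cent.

$5.09

Per-period risk-free factor R = e^0.12 = 1.1275; dividend-adjusted growth = e^(0.12−0.03) = 1.0942.
Risk-neutral probability p = (1.0942 − 0.75)/(1.4 − 0.75) = 0.3442/0.6500 = 0.5295
Terminal stock prices: S_uu = 58.8, S_ud = 31.5, S_dd = 16.88
Terminal payoffs (K − S): max(-22.8, 0) = 0, max(4.5, 0) = 4.5, max(19.12, 0) = 19.12
Node u (S = 42): V_u = e^(−0.12)·[0.5295·0.0000 + 0.4705·4.5000] = 1.8778
Node d (S = 22.5): V_d = e^(−0.12)·[0.5295·4.5000 + 0.4705·19.1250] = 10.0941
Node 0 (S = 30): V_0 = e^(−0.12)·[0.5295·1.8778 + 0.4705·10.0941] = 5.0941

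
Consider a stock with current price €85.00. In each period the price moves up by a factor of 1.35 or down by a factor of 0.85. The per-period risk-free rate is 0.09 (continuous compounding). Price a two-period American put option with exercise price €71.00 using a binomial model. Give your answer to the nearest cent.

Risk-neutral probability p = (e^0.09 − 0.85)/(1.35 − 0.85) = 0.2442/0.5000 = 0.4883
Terminal stock prices: S_uu = 154.9, S_ud = 97.54, S_dd = 61.41
Terminal payoffs (K − S): max(-83.91, 0) = 0, max(-26.54, 0) = 0, max(9.588, 0) = 9.588
Node u (S = 114.8): continuation = e^(−0.09)·[0.4883·0.0000 + 0.5117·0.0000] = 0.0000; exercise value = 0.0000 ≤ continuation, so V_u = 0.0000
Node d (S = 72.25): continuation = e^(−0.09)·[0.4883·0.0000 + 0.5117·9.5875] = 4.4833; exercise value = 0.0000 ≤ continuation, so V_d = 4.4833
Node 0 (S = 85): continuation = e^(−0.09)·[0.4883·0.0000 + 0.5117·4.4833] = 2.0964; exercise value = 0.0000 ≤ continuation, so V_0 = 2.0964

€2.10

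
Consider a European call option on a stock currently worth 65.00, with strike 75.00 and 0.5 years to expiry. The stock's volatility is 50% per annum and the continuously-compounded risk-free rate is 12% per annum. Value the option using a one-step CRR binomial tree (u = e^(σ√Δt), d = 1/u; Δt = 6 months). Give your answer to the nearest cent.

8.24

CRR parameters: u = e^(σ√Δt) = e^(0.5·√0.5) = 1.4241, d = 1/u = 0.7022
Per-period rate: rΔt = 0.12·0.5 = 0.06, so R = e^0.06 = 1.0618
Risk-neutral probability p = (e^0.06 − 0.7022)/(1.4241 − 0.7022) = 0.3596/0.7219 = 0.4982
Terminal stock prices: S_u = 92.57, S_d = 45.64
Terminal payoffs (S − K): max(17.57, 0) = 17.57, max(-29.36, 0) = 0
Node 0 (S = 65): V_0 = e^(−0.06)·[0.4982·17.5677 + 0.5018·0.0000] = 8.2421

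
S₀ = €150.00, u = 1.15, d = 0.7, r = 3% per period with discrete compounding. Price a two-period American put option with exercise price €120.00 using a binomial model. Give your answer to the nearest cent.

Risk-neutral probability p = (1 + 0.03 − 0.7)/(1.15 − 0.7) = 0.3300/0.4500 = 0.7333
Terminal stock prices: S_uu = 198.4, S_ud = 120.7, S_dd = 73.5
Terminal payoffs (K − S): max(-78.37, 0) = 0, max(-0.75, 0) = 0, max(46.5, 0) = 46.5
Node u (S = 172.5): continuation = 1/1.03·[0.7333·0.0000 + 0.2667·0.0000] = 0.0000; exercise value = 0.0000 ≤ continuation, so V_u = 0.0000
Node d (S = 105): continuation = 1/1.03·[0.7333·0.0000 + 0.2667·46.5000] = 12.0388; exercise value = 15.0000 > continuation, so V_d = 15.0000 (exercise)
Node 0 (S = 150): continuation = 1/1.03·[0.7333·0.0000 + 0.2667·15.0000] = 3.8835; exercise value = 0.0000 ≤ continuation, so V_0 = 3.8835

€3.88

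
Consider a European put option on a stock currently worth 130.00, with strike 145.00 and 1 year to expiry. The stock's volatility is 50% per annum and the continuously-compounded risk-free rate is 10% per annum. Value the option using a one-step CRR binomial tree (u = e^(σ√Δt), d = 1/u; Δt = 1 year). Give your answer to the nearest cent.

31.22

CRR parameters: u = e^(σ√Δt) = e^(0.5·√1) = 1.6487, d = 1/u = 0.6065
Per-period rate: rΔt = 0.1·1 = 0.1, so R = e^0.1 = 1.1052
Risk-neutral probability p = (e^0.1 − 0.6065)/(1.6487 − 0.6065) = 0.4986/1.0422 = 0.4785
Terminal stock prices: S_u = 214.3, S_d = 78.85
Terminal payoffs (K − S): max(-69.33, 0) = 0, max(66.15, 0) = 66.15
Node 0 (S = 130): V_0 = e^(−0.1)·[0.4785·0.0000 + 0.5215·66.1510] = 31.2176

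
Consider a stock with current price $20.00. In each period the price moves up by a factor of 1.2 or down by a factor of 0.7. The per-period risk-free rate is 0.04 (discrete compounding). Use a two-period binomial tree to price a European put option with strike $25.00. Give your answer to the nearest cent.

$4.74

Risk-neutral probability p = (1 + 0.04 − 0.7)/(1.2 − 0.7) = 0.3400/0.5000 = 0.6800
Terminal stock prices: S_uu = 28.8, S_ud = 16.8, S_dd = 9.8
Terminal payoffs (K − S): max(-3.8, 0) = 0, max(8.2, 0) = 8.2, max(15.2, 0) = 15.2
Node u (S = 24): V_u = 1/1.04·[0.6800·0.0000 + 0.3200·8.2000] = 2.5231
Node d (S = 14): V_d = 1/1.04·[0.6800·8.2000 + 0.3200·15.2000] = 10.0385
Node 0 (S = 20): V_0 = 1/1.04·[0.6800·2.5231 + 0.3200·10.0385] = 4.7385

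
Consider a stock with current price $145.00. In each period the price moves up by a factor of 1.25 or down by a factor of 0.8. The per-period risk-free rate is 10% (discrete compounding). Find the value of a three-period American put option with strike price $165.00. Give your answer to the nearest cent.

Risk-neutral probability p = (1 + 0.1 − 0.8)/(1.25 − 0.8) = 0.3000/0.4500 = 0.6667
Terminal stock prices: S_uuu = 283.2, S_uud = 181.2, S_udd = 116, S_ddd = 74.24
Terminal payoffs (K − S): max(-118.2, 0) = 0, max(-16.25, 0) = 0, max(49, 0) = 49, max(90.76, 0) = 90.76
Node uu (S = 226.6): continuation = 1/1.1·[0.6667·0.0000 + 0.3333·0.0000] = 0.0000; exercise value = 0.0000 ≤ continuation, so V_uu = 0.0000
Node ud (S = 145): continuation = 1/1.1·[0.6667·0.0000 + 0.3333·49.0000] = 14.8485; exercise value = 20.0000 > continuation, so V_ud = 20.0000 (exercise)
Node dd (S = 92.8): continuation = 1/1.1·[0.6667·49.0000 + 0.3333·90.7600] = 57.2000; exercise value = 72.2000 > continuation, so V_dd = 72.2000 (exercise)
Node u (S = 181.2): continuation = 1/1.1·[0.6667·0.0000 + 0.3333·20.0000] = 6.0606; exercise value = 0.0000 ≤ continuation, so V_u = 6.0606
Node d (S = 116): continuation = 1/1.1·[0.6667·20.0000 + 0.3333·72.2000] = 34.0000; exercise value = 49.0000 > continuation, so V_d = 49.0000 (exercise)
Node 0 (S = 145): continuation = 1/1.1·[0.6667·6.0606 + 0.3333·49.0000] = 18.5216; exercise value = 20.0000 > continuation, so V_0 = 20.0000 (exercise)

$20.00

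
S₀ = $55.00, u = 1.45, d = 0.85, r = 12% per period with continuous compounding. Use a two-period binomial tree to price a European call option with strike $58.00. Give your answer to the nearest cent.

Risk-neutral probability p = (e^0.12 − 0.85)/(1.45 − 0.85) = 0.2775/0.6000 = 0.4625
Terminal stock prices: S_uu = 115.6, S_ud = 67.79, S_dd = 39.74
Terminal payoffs (S − K): max(57.64, 0) = 57.64, max(9.787, 0) = 9.787, max(-18.26, 0) = 0
Node u (S = 79.75): V_u = e^(−0.12)·[0.4625·57.6375 + 0.5375·9.7875] = 28.3086
Node d (S = 46.75): V_d = e^(−0.12)·[0.4625·9.7875 + 0.5375·0.0000] = 4.0148
Node 0 (S = 55): V_0 = e^(−0.12)·[0.4625·28.3086 + 0.5375·4.0148] = 13.5260

$13.53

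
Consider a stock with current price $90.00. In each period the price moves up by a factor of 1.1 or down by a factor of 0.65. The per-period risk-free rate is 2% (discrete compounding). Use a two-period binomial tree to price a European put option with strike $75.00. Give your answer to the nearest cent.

$4.12

Risk-neutral probability p = (1 + 0.02 − 0.65)/(1.1 − 0.65) = 0.3700/0.4500 = 0.8222
Terminal stock prices: S_uu = 108.9, S_ud = 64.35, S_dd = 38.03
Terminal payoffs (K − S): max(-33.9, 0) = 0, max(10.65, 0) = 10.65, max(36.97, 0) = 36.97
Node u (S = 99): V_u = 1/1.02·[0.8222·0.0000 + 0.1778·10.6500] = 1.8562
Node d (S = 58.5): V_d = 1/1.02·[0.8222·10.6500 + 0.1778·36.9750] = 15.0294
Node 0 (S = 90): V_0 = 1/1.02·[0.8222·1.8562 + 0.1778·15.0294] = 4.1158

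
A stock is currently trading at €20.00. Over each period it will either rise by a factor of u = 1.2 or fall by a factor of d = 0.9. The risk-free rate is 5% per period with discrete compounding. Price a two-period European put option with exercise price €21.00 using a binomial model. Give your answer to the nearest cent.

Risk-neutral probability p = (1 + 0.05 − 0.9)/(1.2 − 0.9) = 0.1500/0.3000 = 0.5000
Terminal stock prices: S_uu = 28.8, S_ud = 21.6, S_dd = 16.2
Terminal payoffs (K − S): max(-7.8, 0) = 0, max(-0.6, 0) = 0, max(4.8, 0) = 4.8
Node u (S = 24): V_u = 1/1.05·[0.5000·0.0000 + 0.5000·0.0000] = 0.0000
Node d (S = 18): V_d = 1/1.05·[0.5000·0.0000 + 0.5000·4.8000] = 2.2857
Node 0 (S = 20): V_0 = 1/1.05·[0.5000·0.0000 + 0.5000·2.2857] = 1.0884

€1.09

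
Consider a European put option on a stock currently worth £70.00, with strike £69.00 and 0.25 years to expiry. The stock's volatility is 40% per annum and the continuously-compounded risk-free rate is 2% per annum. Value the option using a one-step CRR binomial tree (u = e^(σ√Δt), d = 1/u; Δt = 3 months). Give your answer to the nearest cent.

CRR parameters: u = e^(σ√Δt) = e^(0.4·√0.25) = 1.2214, d = 1/u = 0.8187
Per-period rate: rΔt = 0.02·0.25 = 0.005, so R = e^0.005 = 1.0050
Risk-neutral probability p = (e^0.005 − 0.8187)/(1.2214 − 0.8187) = 0.1863/0.4027 = 0.4626
Terminal stock prices: S_u = 85.5, S_d = 57.31
Terminal payoffs (K − S): max(-16.5, 0) = 0, max(11.69, 0) = 11.69
Node 0 (S = 70): V_0 = e^(−0.005)·[0.4626·0.0000 + 0.5374·11.6888] = 6.2501

£6.25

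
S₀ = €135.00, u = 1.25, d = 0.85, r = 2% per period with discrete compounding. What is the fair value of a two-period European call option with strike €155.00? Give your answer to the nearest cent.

Risk-neutral probability p = (1 + 0.02 − 0.85)/(1.25 − 0.85) = 0.1700/0.4000 = 0.4250
Terminal stock prices: S_uu = 210.9, S_ud = 143.4, S_dd = 97.54
Terminal payoffs (S − K): max(55.94, 0) = 55.94, max(-11.56, 0) = 0, max(-57.46, 0) = 0
Node u (S = 168.8): V_u = 1/1.02·[0.4250·55.9375 + 0.5750·0.0000] = 23.3073
Node d (S = 114.8): V_d = 1/1.02·[0.4250·0.0000 + 0.5750·0.0000] = 0.0000
Node 0 (S = 135): V_0 = 1/1.02·[0.4250·23.3073 + 0.5750·0.0000] = 9.7114

€9.71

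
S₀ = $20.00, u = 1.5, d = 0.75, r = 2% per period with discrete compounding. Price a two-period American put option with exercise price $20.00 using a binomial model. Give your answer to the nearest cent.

Risk-neutral probability p = (1 + 0.02 − 0.75)/(1.5 − 0.75) = 0.2700/0.7500 = 0.3600
Terminal stock prices: S_uu = 45, S_ud = 22.5, S_dd = 11.25
Terminal payoffs (K − S): max(-25, 0) = 0, max(-2.5, 0) = 0, max(8.75, 0) = 8.75
Node u (S = 30): continuation = 1/1.02·[0.3600·0.0000 + 0.6400·0.0000] = 0.0000; exercise value = 0.0000 ≤ continuation, so V_u = 0.0000
Node d (S = 15): continuation = 1/1.02·[0.3600·0.0000 + 0.6400·8.7500] = 5.4902; exercise value = 5.0000 ≤ continuation, so V_d = 5.4902
Node 0 (S = 20): continuation = 1/1.02·[0.3600·0.0000 + 0.6400·5.4902] = 3.4448; exercise value = 0.0000 ≤ continuation, so V_0 = 3.4448

$3.44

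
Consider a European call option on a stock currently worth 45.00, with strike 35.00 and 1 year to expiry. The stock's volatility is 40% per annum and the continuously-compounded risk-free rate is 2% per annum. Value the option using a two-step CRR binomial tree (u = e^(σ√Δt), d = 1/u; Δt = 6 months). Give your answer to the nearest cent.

13.52

CRR parameters: u = e^(σ√Δt) = e^(0.4·√0.5) = 1.3269, d = 1/u = 0.7536
Per-period rate: rΔt = 0.02·0.5 = 0.01, so R = e^0.01 = 1.0101
Risk-neutral probability p = (e^0.01 − 0.7536)/(1.3269 − 0.7536) = 0.2564/0.5733 = 0.4473
Terminal stock prices: S_uu = 79.23, S_ud = 45, S_dd = 25.56
Terminal payoffs (S − K): max(44.23, 0) = 44.23, max(10, 0) = 10, max(-9.441, 0) = 0
Node u (S = 59.71): V_u = e^(−0.01)·[0.4473·44.2294 + 0.5527·10.0000] = 25.0586
Node d (S = 33.91): V_d = e^(−0.01)·[0.4473·10.0000 + 0.5527·0.0000] = 4.4284
Node 0 (S = 45): V_0 = e^(−0.01)·[0.4473·25.0586 + 0.5527·4.4284] = 13.5202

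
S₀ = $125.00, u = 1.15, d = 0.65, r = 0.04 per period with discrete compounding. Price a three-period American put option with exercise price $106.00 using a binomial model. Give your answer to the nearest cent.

$7.23

Risk-neutral probability p = (1 + 0.04 − 0.65)/(1.15 − 0.65) = 0.3900/0.5000 = 0.7800
Terminal stock prices: S_uuu = 190.1, S_uud = 107.5, S_udd = 60.73, S_ddd = 34.33
Terminal payoffs (K − S): max(-84.11, 0) = 0, max(-1.453, 0) = 0, max(45.27, 0) = 45.27, max(71.67, 0) = 71.67
Node uu (S = 165.3): continuation = 1/1.04·[0.7800·0.0000 + 0.2200·0.0000] = 0.0000; exercise value = 0.0000 ≤ continuation, so V_uu = 0.0000
Node ud (S = 93.44): continuation = 1/1.04·[0.7800·0.0000 + 0.2200·45.2656] = 9.5754; exercise value = 12.5625 > continuation, so V_ud = 12.5625 (exercise)
Node dd (S = 52.81): continuation = 1/1.04·[0.7800·45.2656 + 0.2200·71.6719] = 49.1106; exercise value = 53.1875 > continuation, so V_dd = 53.1875 (exercise)
Node u (S = 143.8): continuation = 1/1.04·[0.7800·0.0000 + 0.2200·12.5625] = 2.6575; exercise value = 0.0000 ≤ continuation, so V_u = 2.6575
Node d (S = 81.25): continuation = 1/1.04·[0.7800·12.5625 + 0.2200·53.1875] = 20.6731; exercise value = 24.7500 > continuation, so V_d = 24.7500 (exercise)
Node 0 (S = 125): continuation = 1/1.04·[0.7800·2.6575 + 0.2200·24.7500] = 7.2287; exercise value = 0.0000 ≤ continuation, so V_0 = 7.2287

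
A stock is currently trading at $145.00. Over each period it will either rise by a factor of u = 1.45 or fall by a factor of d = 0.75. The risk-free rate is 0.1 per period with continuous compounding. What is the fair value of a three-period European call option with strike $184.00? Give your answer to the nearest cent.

Risk-neutral probability p = (e^0.1 − 0.75)/(1.45 − 0.75) = 0.3552/0.7000 = 0.5074
Terminal stock prices: S_uuu = 442.1, S_uud = 228.6, S_udd = 118.3, S_ddd = 61.17
Terminal payoffs (S − K): max(258.1, 0) = 258.1, max(44.65, 0) = 44.65, max(-65.73, 0) = 0, max(-122.8, 0) = 0
Node uu (S = 304.9): V_uu = e^(−0.1)·[0.5074·258.0506 + 0.4926·44.6469] = 138.3724
Node ud (S = 157.7): V_ud = e^(−0.1)·[0.5074·44.6469 + 0.4926·0.0000] = 20.4975
Node dd (S = 81.56): V_dd = e^(−0.1)·[0.5074·0.0000 + 0.4926·0.0000] = 0.0000
Node u (S = 210.2): V_u = e^(−0.1)·[0.5074·138.3724 + 0.4926·20.4975] = 72.6636
Node d (S = 108.8): V_d = e^(−0.1)·[0.5074·20.4975 + 0.4926·0.0000] = 9.4105
Node 0 (S = 145): V_0 = e^(−0.1)·[0.5074·72.6636 + 0.4926·9.4105] = 37.5546

$37.55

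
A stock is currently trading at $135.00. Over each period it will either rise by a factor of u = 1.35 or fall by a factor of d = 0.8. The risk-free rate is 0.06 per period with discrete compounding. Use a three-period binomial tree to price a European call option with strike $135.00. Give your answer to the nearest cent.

$35.84

Risk-neutral probability p = (1 + 0.06 − 0.8)/(1.35 − 0.8) = 0.2600/0.5500 = 0.4727
Terminal stock prices: S_uuu = 332.2, S_uud = 196.8, S_udd = 116.6, S_ddd = 69.12
Terminal payoffs (S − K): max(197.2, 0) = 197.2, max(61.83, 0) = 61.83, max(-18.36, 0) = 0, max(-65.88, 0) = 0
Node uu (S = 246): V_uu = 1/1.06·[0.4727·197.1506 + 0.5273·61.8300] = 118.6790
Node ud (S = 145.8): V_ud = 1/1.06·[0.4727·61.8300 + 0.5273·0.0000] = 27.5743
Node dd (S = 86.4): V_dd = 1/1.06·[0.4727·0.0000 + 0.5273·0.0000] = 0.0000
Node u (S = 182.2): V_u = 1/1.06·[0.4727·118.6790 + 0.5273·27.5743] = 66.6434
Node d (S = 108): V_d = 1/1.06·[0.4727·27.5743 + 0.5273·0.0000] = 12.2973
Node 0 (S = 135): V_0 = 1/1.06·[0.4727·66.6434 + 0.5273·12.2973] = 35.8379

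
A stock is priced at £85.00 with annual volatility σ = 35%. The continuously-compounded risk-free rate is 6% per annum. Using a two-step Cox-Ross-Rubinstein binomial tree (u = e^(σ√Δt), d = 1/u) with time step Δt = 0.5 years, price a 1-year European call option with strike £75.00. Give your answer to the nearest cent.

£19.84

CRR parameters: u = e^(σ√Δt) = e^(0.35·√0.5) = 1.2808, d = 1/u = 0.7808
Per-period rate: rΔt = 0.06·0.5 = 0.03, so R = e^0.03 = 1.0305
Risk-neutral probability p = (e^0.03 − 0.7808)/(1.2808 − 0.7808) = 0.2497/0.5000 = 0.4993
Terminal stock prices: S_uu = 139.4, S_ud = 85, S_dd = 51.81
Terminal payoffs (S − K): max(64.44, 0) = 64.44, max(10, 0) = 10, max(-23.19, 0) = 0
Node u (S = 108.9): V_u = e^(−0.03)·[0.4993·64.4388 + 0.5007·10.0000] = 36.0849
Node d (S = 66.36): V_d = e^(−0.03)·[0.4993·10.0000 + 0.5007·0.0000] = 4.8459
Node 0 (S = 85): V_0 = e^(−0.03)·[0.4993·36.0849 + 0.5007·4.8459] = 19.8407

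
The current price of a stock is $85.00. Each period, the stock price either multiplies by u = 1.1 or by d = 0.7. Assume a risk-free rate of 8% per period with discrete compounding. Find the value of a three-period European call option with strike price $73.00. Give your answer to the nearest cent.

$27.32

Risk-neutral probability p = (1 + 0.08 − 0.7)/(1.1 − 0.7) = 0.3800/0.4000 = 0.9500
Terminal stock prices: S_uuu = 113.1, S_uud = 72, S_udd = 45.81, S_ddd = 29.15
Terminal payoffs (S − K): max(40.14, 0) = 40.14, max(-1.005, 0) = 0, max(-27.19, 0) = 0, max(-43.85, 0) = 0
Node uu (S = 102.9): V_uu = 1/1.08·[0.9500·40.1350 + 0.0500·0.0000] = 35.3039
Node ud (S = 65.45): V_ud = 1/1.08·[0.9500·0.0000 + 0.0500·0.0000] = 0.0000
Node dd (S = 41.65): V_dd = 1/1.08·[0.9500·0.0000 + 0.0500·0.0000] = 0.0000
Node u (S = 93.5): V_u = 1/1.08·[0.9500·35.3039 + 0.0500·0.0000] = 31.0544
Node d (S = 59.5): V_d = 1/1.08·[0.9500·0.0000 + 0.0500·0.0000] = 0.0000
Node 0 (S = 85): V_0 = 1/1.08·[0.9500·31.0544 + 0.0500·0.0000] = 27.3164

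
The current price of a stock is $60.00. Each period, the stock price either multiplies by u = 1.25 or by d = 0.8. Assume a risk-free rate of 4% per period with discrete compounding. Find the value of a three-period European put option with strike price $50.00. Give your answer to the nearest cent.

Risk-neutral probability p = (1 + 0.04 − 0.8)/(1.25 − 0.8) = 0.2400/0.4500 = 0.5333
Terminal stock prices: S_uuu = 117.2, S_uud = 75, S_udd = 48, S_ddd = 30.72
Terminal payoffs (K − S): max(-67.19, 0) = 0, max(-25, 0) = 0, max(2, 0) = 2, max(19.28, 0) = 19.28
Node uu (S = 93.75): V_uu = 1/1.04·[0.5333·0.0000 + 0.4667·0.0000] = 0.0000
Node ud (S = 60): V_ud = 1/1.04·[0.5333·0.0000 + 0.4667·2.0000] = 0.8974
Node dd (S = 38.4): V_dd = 1/1.04·[0.5333·2.0000 + 0.4667·19.2800] = 9.6769
Node u (S = 75): V_u = 1/1.04·[0.5333·0.0000 + 0.4667·0.8974] = 0.4027
Node d (S = 48): V_d = 1/1.04·[0.5333·0.8974 + 0.4667·9.6769] = 4.8024
Node 0 (S = 60): V_0 = 1/1.04·[0.5333·0.4027 + 0.4667·4.8024] = 2.3614

$2.36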